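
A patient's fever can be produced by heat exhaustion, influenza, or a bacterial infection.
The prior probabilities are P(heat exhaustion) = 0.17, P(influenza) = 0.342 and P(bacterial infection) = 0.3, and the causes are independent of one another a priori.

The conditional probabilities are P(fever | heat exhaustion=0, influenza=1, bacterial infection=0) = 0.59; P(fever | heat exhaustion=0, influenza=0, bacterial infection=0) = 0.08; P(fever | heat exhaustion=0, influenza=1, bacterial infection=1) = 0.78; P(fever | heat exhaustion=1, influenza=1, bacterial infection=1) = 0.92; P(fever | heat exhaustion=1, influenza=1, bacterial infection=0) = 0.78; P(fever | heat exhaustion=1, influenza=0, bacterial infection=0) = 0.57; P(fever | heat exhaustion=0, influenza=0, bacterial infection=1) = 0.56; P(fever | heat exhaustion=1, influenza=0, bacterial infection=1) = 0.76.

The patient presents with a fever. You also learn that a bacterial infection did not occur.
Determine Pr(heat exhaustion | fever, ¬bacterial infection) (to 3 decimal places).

P(fever | ¬bacterial infection) = 0.08×0.83×0.658 + 0.59×0.83×0.342 + 0.57×0.17×0.658 + 0.78×0.17×0.342 = 0.043691 + 0.167477 + 0.063760 + 0.045349 = 0.320277
Of this, 0.109109 comes from 0.063760 + 0.045349 (the heat exhaustion=true cases).
P(heat exhaustion | fever, ¬bacterial infection) = 0.109109 / 0.320277 ≈ 0.341

Pr(heat exhaustion | fever, ¬bacterial infection) ≈ 0.341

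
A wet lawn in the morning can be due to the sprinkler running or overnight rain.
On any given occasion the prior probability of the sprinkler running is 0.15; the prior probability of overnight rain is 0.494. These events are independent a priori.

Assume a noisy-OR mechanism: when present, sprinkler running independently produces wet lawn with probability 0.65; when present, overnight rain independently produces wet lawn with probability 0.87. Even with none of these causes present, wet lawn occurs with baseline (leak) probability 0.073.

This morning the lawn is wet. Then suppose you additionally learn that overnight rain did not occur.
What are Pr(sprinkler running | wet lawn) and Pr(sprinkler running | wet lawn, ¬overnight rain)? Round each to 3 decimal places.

Pr(sprinkler running | wet lawn) ≈ 0.234; Pr(sprinkler running | wet lawn, ¬overnight rain) ≈ 0.620

Under noisy-OR, P(wet lawn | causes) = 1 − (1−0.073)·∏(1−qᵢ) over the active causes.
By total probability over the 4 (sprinkler running, overnight rain) configurations:
  P(wet lawn) = 0.073×0.85×0.506 + 0.87949×0.85×0.494 + 0.67555×0.15×0.506 + 0.957821×0.15×0.494
        = 0.031397 + 0.369298 + 0.051274 + 0.070975 = 0.522944
Keeping only the sprinkler running-present terms gives 0.122249, so
  P(sprinkler running | wet lawn) = 0.122249 / 0.522944 ≈ 0.234

Now also conditioning on overnight rain≠true:
For the numerator, keep only sprinkler running=true terms: 0.67555*0.15 = 0.101332
Denominator P(wet lawn | ¬overnight rain): 0.073*0.85 + 0.67555*0.15 = 0.163382
Posterior = 0.101332 / 0.163382 ≈ 0.620
Ruling out overnight rain raises the posterior on sprinkler running — the flip side of explaining away.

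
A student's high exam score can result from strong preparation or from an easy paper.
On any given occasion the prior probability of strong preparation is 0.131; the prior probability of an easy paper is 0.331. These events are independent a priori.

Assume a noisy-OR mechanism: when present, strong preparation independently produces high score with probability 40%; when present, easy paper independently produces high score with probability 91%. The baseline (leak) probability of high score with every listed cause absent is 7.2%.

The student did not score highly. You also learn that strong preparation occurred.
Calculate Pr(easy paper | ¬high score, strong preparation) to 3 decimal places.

Under noisy-OR, P(high score | causes) = 1 − (1−0.072)·∏(1−qᵢ) over the active causes.
Sum P(¬high score|·) weighted by the priors over both values of easy paper:
  P(¬high score | strong preparation) = 0.5568×0.669 + 0.050112×0.331
        = 0.372499 + 0.016587 = 0.389086
Keeping only the easy paper-present terms gives 0.016587, so
  P(easy paper | ¬high score, strong preparation) = 0.016587 / 0.389086 ≈ 0.043

Pr(easy paper | ¬high score, strong preparation) ≈ 0.043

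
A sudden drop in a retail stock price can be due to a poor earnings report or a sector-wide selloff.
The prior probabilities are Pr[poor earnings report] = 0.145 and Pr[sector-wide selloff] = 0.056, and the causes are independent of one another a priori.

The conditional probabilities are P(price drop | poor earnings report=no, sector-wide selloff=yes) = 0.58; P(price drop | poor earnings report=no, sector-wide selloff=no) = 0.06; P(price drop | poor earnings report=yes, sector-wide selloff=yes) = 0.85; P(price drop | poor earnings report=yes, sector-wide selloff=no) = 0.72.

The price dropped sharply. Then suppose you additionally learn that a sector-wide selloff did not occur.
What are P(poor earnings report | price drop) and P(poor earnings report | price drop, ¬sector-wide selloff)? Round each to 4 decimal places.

P(poor earnings report | price drop) ≈ 0.5805; P(poor earnings report | price drop, ¬sector-wide selloff) ≈ 0.6705

Sum P(price drop|·) weighted by the priors over the 4 (poor earnings report, sector-wide selloff) configurations:
  P(price drop) = 0.06·0.855·0.944 + 0.58·0.855·0.056 + 0.72·0.145·0.944 + 0.85·0.145·0.056
        = 0.048427 + 0.027770 + 0.098554 + 0.006902 = 0.181653
Configurations with poor earnings report contribute 0.105456, so
  P(poor earnings report | price drop) = 0.105456 / 0.181653 ≈ 0.5805

Now also conditioning on sector-wide selloff≠true:
Weight on poor earnings report=true, given the evidence: 0.72·0.145 = 0.104400
Denominator P(price drop | ¬sector-wide selloff): 0.06·0.855 + 0.72·0.145 = 0.155700
P(poor earnings report | price drop, ¬sector-wide selloff) = 0.104400/0.155700 ≈ 0.6705
With sector-wide selloff excluded, poor earnings report must carry more of the explanatory weight for the price drop.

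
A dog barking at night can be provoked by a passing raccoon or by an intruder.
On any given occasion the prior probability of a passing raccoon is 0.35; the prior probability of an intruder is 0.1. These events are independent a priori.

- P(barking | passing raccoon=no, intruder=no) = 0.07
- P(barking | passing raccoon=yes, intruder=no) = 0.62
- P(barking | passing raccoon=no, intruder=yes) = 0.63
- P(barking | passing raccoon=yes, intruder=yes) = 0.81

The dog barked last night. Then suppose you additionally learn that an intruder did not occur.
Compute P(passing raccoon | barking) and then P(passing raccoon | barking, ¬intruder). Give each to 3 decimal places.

P(passing raccoon | barking) ≈ 0.732; P(passing raccoon | barking, ¬intruder) ≈ 0.827

P(barking) = 0.07·0.65·0.9 + 0.63·0.65·0.1 + 0.62·0.35·0.9 + 0.81·0.35·0.1 = 0.040950 + 0.040950 + 0.195300 + 0.028350 = 0.305550
Restricting to configurations with passing raccoon present: 0.195300 + 0.028350 = 0.223650.
Hence the posterior is 0.223650/0.305550 ≈ 0.732.

With the extra evidence:
P(barking | ¬intruder) = 0.07·0.65 + 0.62·0.35 = 0.045500 + 0.217000 = 0.262500
Restricting to configurations with passing raccoon present: 0.62·0.35 = 0.217000.
P(passing raccoon | barking, ¬intruder) = 0.217000 / 0.262500 ≈ 0.827
Ruling out intruder raises the posterior on passing raccoon — the flip side of explaining away.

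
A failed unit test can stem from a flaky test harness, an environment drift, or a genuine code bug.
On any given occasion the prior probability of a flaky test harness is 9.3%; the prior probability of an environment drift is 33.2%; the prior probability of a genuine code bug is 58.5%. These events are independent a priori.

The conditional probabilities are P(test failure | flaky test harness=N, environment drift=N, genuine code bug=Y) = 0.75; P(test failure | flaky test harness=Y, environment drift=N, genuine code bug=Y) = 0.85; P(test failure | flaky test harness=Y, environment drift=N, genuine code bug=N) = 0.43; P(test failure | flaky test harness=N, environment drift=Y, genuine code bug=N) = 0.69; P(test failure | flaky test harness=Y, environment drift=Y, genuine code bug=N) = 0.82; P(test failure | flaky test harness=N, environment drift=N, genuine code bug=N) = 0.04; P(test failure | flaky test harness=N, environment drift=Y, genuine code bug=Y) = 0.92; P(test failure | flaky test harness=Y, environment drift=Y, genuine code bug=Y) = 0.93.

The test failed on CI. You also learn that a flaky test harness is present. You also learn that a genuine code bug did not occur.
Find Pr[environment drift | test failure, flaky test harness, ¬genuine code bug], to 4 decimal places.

Pr[environment drift | test failure, flaky test harness, ¬genuine code bug] ≈ 0.4866

P(test failure | flaky test harness, ¬genuine code bug) = 0.43×0.668 + 0.82×0.332 = 0.287240 + 0.272240 = 0.559480
Restricting to configurations with environment drift present: 0.82×0.332 = 0.272240.
P(environment drift | test failure, flaky test harness, ¬genuine code bug) = 0.272240 / 0.559480 ≈ 0.4866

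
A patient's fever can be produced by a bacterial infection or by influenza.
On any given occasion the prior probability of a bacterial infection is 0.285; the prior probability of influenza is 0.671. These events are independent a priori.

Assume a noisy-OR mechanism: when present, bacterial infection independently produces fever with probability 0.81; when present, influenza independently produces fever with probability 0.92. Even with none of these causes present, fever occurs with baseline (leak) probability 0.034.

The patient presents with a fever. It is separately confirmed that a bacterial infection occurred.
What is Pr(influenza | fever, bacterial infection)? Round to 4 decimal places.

Pr(influenza | fever, bacterial infection) ≈ 0.7111

Under noisy-OR, P(fever | causes) = 1 − (1−0.034)·∏(1−qᵢ) over the active causes.
Weight on influenza=true, given the evidence: 0.985317×0.671 = 0.661148
Denominator P(fever | bacterial infection): 0.81646×0.329 + 0.985317×0.671 = 0.929763
P(influenza | fever, bacterial infection) = 0.661148/0.929763 ≈ 0.7111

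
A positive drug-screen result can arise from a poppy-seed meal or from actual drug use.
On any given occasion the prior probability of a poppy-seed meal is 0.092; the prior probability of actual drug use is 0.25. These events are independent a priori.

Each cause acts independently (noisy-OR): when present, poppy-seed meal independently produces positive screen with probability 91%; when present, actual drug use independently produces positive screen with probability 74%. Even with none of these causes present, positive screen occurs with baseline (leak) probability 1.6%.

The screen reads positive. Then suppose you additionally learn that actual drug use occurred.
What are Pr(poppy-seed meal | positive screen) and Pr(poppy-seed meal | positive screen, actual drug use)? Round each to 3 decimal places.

Pr(poppy-seed meal | positive screen) ≈ 0.322; Pr(poppy-seed meal | positive screen, actual drug use) ≈ 0.117

Under noisy-OR, P(positive screen | causes) = 1 − (1−0.016)·∏(1−qᵢ) over the active causes.
P(positive screen) = 0.016·0.908·0.75 + 0.74416·0.908·0.25 + 0.91144·0.092·0.75 + 0.976974·0.092·0.25 = 0.010896 + 0.168924 + 0.062889 + 0.022470 = 0.265179
Of this, 0.085359 comes from 0.062889 + 0.022470 (the poppy-seed meal=true cases).
P(poppy-seed meal | positive screen) = 0.085359 / 0.265179 ≈ 0.322

With the extra evidence:
P(positive screen | actual drug use) = 0.74416·0.908 + 0.976974·0.092 = 0.675697 + 0.089882 = 0.765579
Restricting to configurations with poppy-seed meal present: 0.976974·0.092 = 0.089882.
P(poppy-seed meal | positive screen, actual drug use) = 0.089882 / 0.765579 ≈ 0.117
The drop from 0.322 to 0.117 is the explaining-away (discounting) effect.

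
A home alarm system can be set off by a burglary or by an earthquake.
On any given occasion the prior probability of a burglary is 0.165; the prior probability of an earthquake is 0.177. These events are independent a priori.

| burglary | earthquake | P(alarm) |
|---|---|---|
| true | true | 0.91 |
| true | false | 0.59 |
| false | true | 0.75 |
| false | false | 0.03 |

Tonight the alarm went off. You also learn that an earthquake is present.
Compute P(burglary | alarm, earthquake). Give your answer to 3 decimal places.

P(alarm | earthquake) = 0.75×0.835 + 0.91×0.165 = 0.626250 + 0.150150 = 0.776400
Of this, 0.150150 comes from 0.91×0.165 (the burglary=true cases).
So P(burglary | alarm, earthquake) = 0.150150/0.776400 ≈ 0.193.

P(burglary | alarm, earthquake) ≈ 0.193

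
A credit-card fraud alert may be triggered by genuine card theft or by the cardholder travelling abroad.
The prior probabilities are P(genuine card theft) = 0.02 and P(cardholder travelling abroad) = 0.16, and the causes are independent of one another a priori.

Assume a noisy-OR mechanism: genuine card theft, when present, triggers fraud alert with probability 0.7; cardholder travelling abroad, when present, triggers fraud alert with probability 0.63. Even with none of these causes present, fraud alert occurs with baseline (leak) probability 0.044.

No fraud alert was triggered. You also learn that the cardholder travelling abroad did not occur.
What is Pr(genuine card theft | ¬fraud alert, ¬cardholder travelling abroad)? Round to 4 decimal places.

Pr(genuine card theft | ¬fraud alert, ¬cardholder travelling abroad) ≈ 0.0061

Under noisy-OR, P(fraud alert | causes) = 1 − (1−0.044)·∏(1−qᵢ) over the active causes.
P(¬fraud alert | ¬cardholder travelling abroad) = 0.956×0.98 + 0.2868×0.02 = 0.936880 + 0.005736 = 0.942616
Restricting to configurations with genuine card theft present: 0.2868×0.02 = 0.005736.
So P(genuine card theft | ¬fraud alert, ¬cardholder travelling abroad) = 0.005736/0.942616 ≈ 0.0061.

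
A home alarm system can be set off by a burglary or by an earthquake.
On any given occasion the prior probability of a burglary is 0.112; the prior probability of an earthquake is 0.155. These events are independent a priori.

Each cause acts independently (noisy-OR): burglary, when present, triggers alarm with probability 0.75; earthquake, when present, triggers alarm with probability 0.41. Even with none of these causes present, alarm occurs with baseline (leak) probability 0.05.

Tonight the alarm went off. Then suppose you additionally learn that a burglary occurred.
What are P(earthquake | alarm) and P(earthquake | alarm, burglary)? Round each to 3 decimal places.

Under noisy-OR, P(alarm | causes) = 1 − (1−0.05)·∏(1−qᵢ) over the active causes.
For the numerator, keep only earthquake=true terms: 0.060493 + 0.014927 = 0.075420
The normalizing constant is 0.05×0.888×0.845 + 0.4395×0.888×0.155 + 0.7625×0.112×0.845 + 0.859875×0.112×0.155 = 0.185101
P(earthquake | alarm) = 0.075420/0.185101 ≈ 0.407

Now condition on the additional information:
Enumerate both values of earthquake and weight by the priors:
  P(alarm | burglary) = 0.7625×0.845 + 0.859875×0.155
        = 0.644312 + 0.133281 = 0.777593
Keeping only the earthquake-present terms gives 0.133281, so
  P(earthquake | alarm, burglary) = 0.133281 / 0.777593 ≈ 0.171
— burglary explains away the evidence for earthquake.

P(earthquake | alarm) ≈ 0.407; P(earthquake | alarm, burglary) ≈ 0.171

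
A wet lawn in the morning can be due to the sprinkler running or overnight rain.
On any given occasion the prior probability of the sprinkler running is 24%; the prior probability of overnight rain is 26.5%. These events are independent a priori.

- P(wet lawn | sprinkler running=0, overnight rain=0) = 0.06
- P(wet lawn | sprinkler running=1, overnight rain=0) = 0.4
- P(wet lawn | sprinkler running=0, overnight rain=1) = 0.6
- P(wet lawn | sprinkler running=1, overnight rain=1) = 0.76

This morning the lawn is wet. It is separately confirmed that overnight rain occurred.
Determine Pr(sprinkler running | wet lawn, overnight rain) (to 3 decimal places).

Pr(sprinkler running | wet lawn, overnight rain) ≈ 0.286

Weight on sprinkler running=true, given the evidence: 0.76×0.24 = 0.182400
Denominator P(wet lawn | overnight rain): 0.6×0.76 + 0.76×0.24 = 0.638400
P(sprinkler running | wet lawn, overnight rain) = 0.182400/0.638400 ≈ 0.286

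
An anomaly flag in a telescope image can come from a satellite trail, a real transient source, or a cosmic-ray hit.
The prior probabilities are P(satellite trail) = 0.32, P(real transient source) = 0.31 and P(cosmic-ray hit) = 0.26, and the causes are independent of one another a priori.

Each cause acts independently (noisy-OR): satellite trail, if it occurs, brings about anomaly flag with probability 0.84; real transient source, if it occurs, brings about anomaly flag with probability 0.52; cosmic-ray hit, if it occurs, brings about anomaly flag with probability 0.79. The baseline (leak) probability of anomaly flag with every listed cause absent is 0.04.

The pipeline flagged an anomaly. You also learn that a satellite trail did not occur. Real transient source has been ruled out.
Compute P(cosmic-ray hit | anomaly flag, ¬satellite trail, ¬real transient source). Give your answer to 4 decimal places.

Under noisy-OR, P(anomaly flag | causes) = 1 − (1−0.04)·∏(1−qᵢ) over the active causes.
For the numerator, keep only cosmic-ray hit=true terms: 0.7984·0.26 = 0.207584
Normalizer over all consistent configurations: 0.04·0.74 + 0.7984·0.26 = 0.237184
P(cosmic-ray hit | anomaly flag, ¬satellite trail, ¬real transient source) = 0.207584/0.237184 ≈ 0.8752

P(cosmic-ray hit | anomaly flag, ¬satellite trail, ¬real transient source) ≈ 0.8752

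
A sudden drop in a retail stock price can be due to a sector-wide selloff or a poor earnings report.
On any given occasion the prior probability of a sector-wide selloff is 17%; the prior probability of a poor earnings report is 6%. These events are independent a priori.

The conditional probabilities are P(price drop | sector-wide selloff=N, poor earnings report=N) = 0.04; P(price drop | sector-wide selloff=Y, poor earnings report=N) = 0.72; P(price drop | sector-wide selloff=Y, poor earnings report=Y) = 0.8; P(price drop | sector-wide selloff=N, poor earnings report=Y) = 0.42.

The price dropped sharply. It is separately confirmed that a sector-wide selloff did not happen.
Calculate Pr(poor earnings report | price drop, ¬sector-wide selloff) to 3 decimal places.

P(price drop | ¬sector-wide selloff) = 0.04×0.94 + 0.42×0.06 = 0.037600 + 0.025200 = 0.062800
The poor earnings report-present share is 0.42×0.06 = 0.025200.
So P(poor earnings report | price drop, ¬sector-wide selloff) = 0.025200/0.062800 ≈ 0.401.

Pr(poor earnings report | price drop, ¬sector-wide selloff) ≈ 0.401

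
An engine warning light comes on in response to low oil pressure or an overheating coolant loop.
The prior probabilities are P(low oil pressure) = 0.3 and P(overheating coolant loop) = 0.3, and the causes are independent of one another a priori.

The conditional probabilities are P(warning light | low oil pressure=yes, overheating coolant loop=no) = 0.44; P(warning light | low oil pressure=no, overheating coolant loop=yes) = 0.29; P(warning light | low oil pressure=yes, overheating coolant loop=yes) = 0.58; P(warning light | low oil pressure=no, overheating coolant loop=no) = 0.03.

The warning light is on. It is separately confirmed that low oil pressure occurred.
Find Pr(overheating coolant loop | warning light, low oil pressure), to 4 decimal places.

Pr(overheating coolant loop | warning light, low oil pressure) ≈ 0.3610

P(warning light | low oil pressure) = 0.44×0.7 + 0.58×0.3 = 0.308000 + 0.174000 = 0.482000
Of this, 0.174000 comes from 0.58×0.3 (the overheating coolant loop=true cases).
P(overheating coolant loop | warning light, low oil pressure) = 0.174000 / 0.482000 ≈ 0.3610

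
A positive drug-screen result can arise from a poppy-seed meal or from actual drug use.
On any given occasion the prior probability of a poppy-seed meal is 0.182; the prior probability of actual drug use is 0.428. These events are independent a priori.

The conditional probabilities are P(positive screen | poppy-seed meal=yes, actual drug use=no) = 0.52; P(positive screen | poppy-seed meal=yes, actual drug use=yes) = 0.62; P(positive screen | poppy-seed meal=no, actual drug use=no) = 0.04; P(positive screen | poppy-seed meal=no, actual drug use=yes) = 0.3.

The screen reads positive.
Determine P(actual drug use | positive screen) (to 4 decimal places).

Weight on actual drug use=true, given the evidence: 0.105031 + 0.048296 = 0.153327
The normalizing constant is 0.04*0.818*0.572 + 0.3*0.818*0.428 + 0.52*0.182*0.572 + 0.62*0.182*0.428 = 0.226177
P(actual drug use | positive screen) = 0.153327/0.226177 ≈ 0.6779

P(actual drug use | positive screen) ≈ 0.6779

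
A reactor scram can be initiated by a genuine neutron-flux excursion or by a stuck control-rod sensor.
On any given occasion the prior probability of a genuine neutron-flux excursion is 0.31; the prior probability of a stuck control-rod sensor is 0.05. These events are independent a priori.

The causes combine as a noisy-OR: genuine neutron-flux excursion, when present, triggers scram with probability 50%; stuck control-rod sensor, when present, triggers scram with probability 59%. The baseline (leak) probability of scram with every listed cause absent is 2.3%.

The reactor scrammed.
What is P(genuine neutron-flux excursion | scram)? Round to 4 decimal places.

Under noisy-OR, P(scram | causes) = 1 − (1−0.023)·∏(1−qᵢ) over the active causes.
Numerator (weight on configurations with genuine neutron-flux excursion): 0.150637 + 0.012396 = 0.163033
Normalizer over all consistent configurations: 0.023×0.69×0.95 + 0.59943×0.69×0.05 + 0.5115×0.31×0.95 + 0.799715×0.31×0.05 = 0.198789
Posterior = 0.163033 / 0.198789 ≈ 0.8201

P(genuine neutron-flux excursion | scram) ≈ 0.8201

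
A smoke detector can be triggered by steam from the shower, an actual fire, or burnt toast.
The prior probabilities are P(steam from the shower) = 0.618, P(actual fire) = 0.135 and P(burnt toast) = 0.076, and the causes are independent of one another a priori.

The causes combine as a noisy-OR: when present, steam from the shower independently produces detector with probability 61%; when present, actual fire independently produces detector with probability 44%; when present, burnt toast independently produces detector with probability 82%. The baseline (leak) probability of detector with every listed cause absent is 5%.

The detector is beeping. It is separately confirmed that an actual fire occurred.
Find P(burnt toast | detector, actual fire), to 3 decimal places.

P(burnt toast | detector, actual fire) ≈ 0.104

Under noisy-OR, P(detector | causes) = 1 − (1−0.05)·∏(1−qᵢ) over the active causes.
P(detector | actual fire) = 0.468*0.382*0.924 + 0.90424*0.382*0.076 + 0.79252*0.618*0.924 + 0.962654*0.618*0.076 = 0.165189 + 0.026252 + 0.452554 + 0.045214 = 0.689209
Of this, 0.071466 comes from 0.026252 + 0.045214 (the burnt toast=true cases).
P(burnt toast | detector, actual fire) = 0.071466 / 0.689209 ≈ 0.104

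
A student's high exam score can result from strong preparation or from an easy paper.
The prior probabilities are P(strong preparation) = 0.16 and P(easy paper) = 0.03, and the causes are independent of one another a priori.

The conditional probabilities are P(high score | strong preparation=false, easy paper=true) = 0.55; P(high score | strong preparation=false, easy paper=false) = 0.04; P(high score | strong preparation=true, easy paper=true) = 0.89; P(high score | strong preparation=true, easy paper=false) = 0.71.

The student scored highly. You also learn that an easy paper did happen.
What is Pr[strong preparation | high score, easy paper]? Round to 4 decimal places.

P(high score | easy paper) = 0.55×0.84 + 0.89×0.16 = 0.462000 + 0.142400 = 0.604400
Of this, 0.142400 comes from 0.89×0.16 (the strong preparation=true cases).
P(strong preparation | high score, easy paper) = 0.142400 / 0.604400 ≈ 0.2356

Pr[strong preparation | high score, easy paper] ≈ 0.2356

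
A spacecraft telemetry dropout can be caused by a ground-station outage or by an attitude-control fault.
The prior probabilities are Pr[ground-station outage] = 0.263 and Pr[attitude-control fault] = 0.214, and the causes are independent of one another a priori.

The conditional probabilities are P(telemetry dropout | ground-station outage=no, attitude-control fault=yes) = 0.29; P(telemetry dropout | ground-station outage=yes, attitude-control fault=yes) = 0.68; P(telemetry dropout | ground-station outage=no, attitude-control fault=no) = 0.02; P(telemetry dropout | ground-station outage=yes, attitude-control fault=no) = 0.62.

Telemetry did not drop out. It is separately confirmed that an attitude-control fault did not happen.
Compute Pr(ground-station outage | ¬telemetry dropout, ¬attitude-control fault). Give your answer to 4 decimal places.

Sum P(¬telemetry dropout|·) weighted by the priors over both values of ground-station outage:
  P(¬telemetry dropout | ¬attitude-control fault) = 0.98·0.737 + 0.38·0.263
        = 0.722260 + 0.099940 = 0.822200
Configurations with ground-station outage contribute 0.099940, so
  P(ground-station outage | ¬telemetry dropout, ¬attitude-control fault) = 0.099940 / 0.822200 ≈ 0.1216

Pr(ground-station outage | ¬telemetry dropout, ¬attitude-control fault) ≈ 0.1216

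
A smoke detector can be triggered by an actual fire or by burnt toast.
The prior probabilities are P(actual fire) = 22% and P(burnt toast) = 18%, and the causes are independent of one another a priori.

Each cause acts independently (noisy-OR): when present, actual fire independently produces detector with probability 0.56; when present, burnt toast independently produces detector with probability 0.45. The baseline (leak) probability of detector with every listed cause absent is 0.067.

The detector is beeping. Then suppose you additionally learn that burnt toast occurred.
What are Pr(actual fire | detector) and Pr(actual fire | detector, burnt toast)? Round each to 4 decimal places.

Under noisy-OR, P(detector | causes) = 1 − (1−0.067)·∏(1−qᵢ) over the active causes.
Numerator (weight on configurations with actual fire): 0.106342 + 0.030659 = 0.137001
Denominator P(detector): 0.067×0.78×0.82 + 0.48685×0.78×0.18 + 0.58948×0.22×0.82 + 0.774214×0.22×0.18 = 0.248208
Posterior = 0.137001 / 0.248208 ≈ 0.5520

Now also conditioning on burnt toast=true:
Enumerate both values of actual fire and weight by the priors:
  P(detector | burnt toast) = 0.48685×0.78 + 0.774214×0.22
        = 0.379743 + 0.170327 = 0.550070
Configurations with actual fire contribute 0.170327, so
  P(actual fire | detector, burnt toast) = 0.170327 / 0.550070 ≈ 0.3096
Conditioning on burnt toast lowers the posterior on actual fire: the classic explaining-away effect in a common-effect structure.

Pr(actual fire | detector) ≈ 0.5520; Pr(actual fire | detector, burnt toast) ≈ 0.3096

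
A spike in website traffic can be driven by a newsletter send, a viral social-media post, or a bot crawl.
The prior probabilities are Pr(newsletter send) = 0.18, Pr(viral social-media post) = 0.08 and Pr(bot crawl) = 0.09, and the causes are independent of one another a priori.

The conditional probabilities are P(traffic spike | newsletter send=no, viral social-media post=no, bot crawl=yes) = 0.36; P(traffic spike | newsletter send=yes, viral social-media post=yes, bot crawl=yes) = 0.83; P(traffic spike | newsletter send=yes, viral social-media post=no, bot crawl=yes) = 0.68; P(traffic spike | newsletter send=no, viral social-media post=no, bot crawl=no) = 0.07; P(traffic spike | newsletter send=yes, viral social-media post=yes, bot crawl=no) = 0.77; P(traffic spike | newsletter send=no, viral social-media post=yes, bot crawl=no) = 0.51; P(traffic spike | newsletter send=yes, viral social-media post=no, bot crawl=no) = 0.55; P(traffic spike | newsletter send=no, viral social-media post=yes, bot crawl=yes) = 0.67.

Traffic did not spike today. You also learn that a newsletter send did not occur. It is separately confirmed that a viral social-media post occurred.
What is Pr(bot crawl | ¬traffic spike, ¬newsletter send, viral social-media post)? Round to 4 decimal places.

Pr(bot crawl | ¬traffic spike, ¬newsletter send, viral social-media post) ≈ 0.0624

For the numerator, keep only bot crawl=true terms: 0.33*0.09 = 0.029700
Denominator P(¬traffic spike | ¬newsletter send, viral social-media post): 0.49*0.91 + 0.33*0.09 = 0.475600
Posterior = 0.029700 / 0.475600 ≈ 0.0624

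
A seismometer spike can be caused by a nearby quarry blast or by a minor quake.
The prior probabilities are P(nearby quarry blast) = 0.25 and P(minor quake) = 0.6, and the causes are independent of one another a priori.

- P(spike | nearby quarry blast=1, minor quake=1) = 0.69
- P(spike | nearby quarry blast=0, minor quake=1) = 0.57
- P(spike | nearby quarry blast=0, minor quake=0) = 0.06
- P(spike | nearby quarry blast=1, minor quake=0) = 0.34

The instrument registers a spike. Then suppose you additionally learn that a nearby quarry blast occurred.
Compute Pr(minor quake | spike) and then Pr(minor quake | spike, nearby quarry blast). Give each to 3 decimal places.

Numerator (weight on configurations with minor quake): 0.256500 + 0.103500 = 0.360000
The normalizing constant is 0.06×0.75×0.4 + 0.57×0.75×0.6 + 0.34×0.25×0.4 + 0.69×0.25×0.6 = 0.412000
Posterior = 0.360000 / 0.412000 ≈ 0.874

Now condition on the additional information:
For the numerator, keep only minor quake=true terms: 0.69*0.6 = 0.414000
The normalizing constant is 0.34*0.4 + 0.69*0.6 = 0.550000
Posterior = 0.414000 / 0.550000 ≈ 0.753
The drop from 0.874 to 0.753 is the explaining-away (discounting) effect.

Pr(minor quake | spike) ≈ 0.874; Pr(minor quake | spike, nearby quarry blast) ≈ 0.753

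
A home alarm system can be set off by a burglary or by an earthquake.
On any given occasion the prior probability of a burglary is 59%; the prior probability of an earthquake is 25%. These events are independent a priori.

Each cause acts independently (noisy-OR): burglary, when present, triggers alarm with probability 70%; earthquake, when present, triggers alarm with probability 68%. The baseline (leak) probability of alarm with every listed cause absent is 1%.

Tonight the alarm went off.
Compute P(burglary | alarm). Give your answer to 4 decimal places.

Under noisy-OR, P(alarm | causes) = 1 − (1−0.01)·∏(1−qᵢ) over the active causes.
P(alarm) = 0.01*0.41*0.75 + 0.6832*0.41*0.25 + 0.703*0.59*0.75 + 0.90496*0.59*0.25 = 0.003075 + 0.070028 + 0.311078 + 0.133482 = 0.517663
Restricting to configurations with burglary present: 0.311078 + 0.133482 = 0.444560.
Hence the posterior is 0.444560/0.517663 ≈ 0.8588.

P(burglary | alarm) ≈ 0.8588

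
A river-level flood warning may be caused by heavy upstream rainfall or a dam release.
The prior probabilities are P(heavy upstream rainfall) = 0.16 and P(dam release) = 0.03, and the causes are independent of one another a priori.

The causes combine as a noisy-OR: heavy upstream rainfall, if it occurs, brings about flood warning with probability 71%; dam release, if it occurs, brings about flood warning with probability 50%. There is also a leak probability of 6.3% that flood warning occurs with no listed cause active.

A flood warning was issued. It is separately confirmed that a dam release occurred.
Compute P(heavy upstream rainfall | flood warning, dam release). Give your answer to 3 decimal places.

Under noisy-OR, P(flood warning | causes) = 1 − (1−0.063)·∏(1−qᵢ) over the active causes.
For the numerator, keep only heavy upstream rainfall=true terms: 0.864135·0.16 = 0.138262
Denominator P(flood warning | dam release): 0.5315·0.84 + 0.864135·0.16 = 0.584722
P(heavy upstream rainfall | flood warning, dam release) = 0.138262/0.584722 ≈ 0.236

P(heavy upstream rainfall | flood warning, dam release) ≈ 0.236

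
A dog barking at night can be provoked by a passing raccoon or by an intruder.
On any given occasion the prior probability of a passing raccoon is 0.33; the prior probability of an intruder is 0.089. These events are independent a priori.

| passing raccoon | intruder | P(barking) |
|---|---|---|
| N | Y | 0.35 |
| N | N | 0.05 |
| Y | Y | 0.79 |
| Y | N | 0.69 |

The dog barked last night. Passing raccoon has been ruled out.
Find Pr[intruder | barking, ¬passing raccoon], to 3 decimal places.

Pr[intruder | barking, ¬passing raccoon] ≈ 0.406

Weight on intruder=true, given the evidence: 0.35·0.089 = 0.031150
Denominator P(barking | ¬passing raccoon): 0.05·0.911 + 0.35·0.089 = 0.076700
Posterior = 0.031150 / 0.076700 ≈ 0.406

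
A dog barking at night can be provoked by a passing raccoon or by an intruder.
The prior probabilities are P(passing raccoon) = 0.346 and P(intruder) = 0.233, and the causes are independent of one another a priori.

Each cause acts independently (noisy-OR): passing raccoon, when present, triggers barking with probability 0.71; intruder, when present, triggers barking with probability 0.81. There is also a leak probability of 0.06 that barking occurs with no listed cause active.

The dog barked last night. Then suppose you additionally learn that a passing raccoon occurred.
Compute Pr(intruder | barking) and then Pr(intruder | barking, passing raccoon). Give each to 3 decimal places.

Under noisy-OR, P(barking | causes) = 1 − (1−0.06)·∏(1−qᵢ) over the active causes.
P(barking) = 0.06·0.654·0.767 + 0.8214·0.654·0.233 + 0.7274·0.346·0.767 + 0.948206·0.346·0.233 = 0.030097 + 0.125167 + 0.193039 + 0.076442 = 0.424745
Restricting to configurations with intruder present: 0.125167 + 0.076442 = 0.201609.
P(intruder | barking) = 0.201609 / 0.424745 ≈ 0.475

Now condition on the additional information:
P(barking | passing raccoon) = 0.7274*0.767 + 0.948206*0.233 = 0.557916 + 0.220932 = 0.778848
Of this, 0.220932 comes from 0.948206*0.233 (the intruder=true cases).
So P(intruder | barking, passing raccoon) = 0.220932/0.778848 ≈ 0.284.
— passing raccoon explains away the evidence for intruder.

Pr(intruder | barking) ≈ 0.475; Pr(intruder | barking, passing raccoon) ≈ 0.284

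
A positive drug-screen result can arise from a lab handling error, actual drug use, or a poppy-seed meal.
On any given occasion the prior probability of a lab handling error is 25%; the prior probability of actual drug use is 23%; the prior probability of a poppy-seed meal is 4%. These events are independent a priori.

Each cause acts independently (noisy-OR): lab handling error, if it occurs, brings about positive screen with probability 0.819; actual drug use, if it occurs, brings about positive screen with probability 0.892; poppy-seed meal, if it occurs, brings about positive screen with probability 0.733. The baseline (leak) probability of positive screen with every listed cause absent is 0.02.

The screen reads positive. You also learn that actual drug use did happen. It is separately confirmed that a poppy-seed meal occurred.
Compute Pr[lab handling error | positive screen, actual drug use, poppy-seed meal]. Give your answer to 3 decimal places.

Under noisy-OR, P(positive screen | causes) = 1 − (1−0.02)·∏(1−qᵢ) over the active causes.
For the numerator, keep only lab handling error=true terms: 0.994885·0.25 = 0.248721
Denominator P(positive screen | actual drug use, poppy-seed meal): 0.971741·0.75 + 0.994885·0.25 = 0.977527
P(lab handling error | positive screen, actual drug use, poppy-seed meal) = 0.248721/0.977527 ≈ 0.254

Pr[lab handling error | positive screen, actual drug use, poppy-seed meal] ≈ 0.254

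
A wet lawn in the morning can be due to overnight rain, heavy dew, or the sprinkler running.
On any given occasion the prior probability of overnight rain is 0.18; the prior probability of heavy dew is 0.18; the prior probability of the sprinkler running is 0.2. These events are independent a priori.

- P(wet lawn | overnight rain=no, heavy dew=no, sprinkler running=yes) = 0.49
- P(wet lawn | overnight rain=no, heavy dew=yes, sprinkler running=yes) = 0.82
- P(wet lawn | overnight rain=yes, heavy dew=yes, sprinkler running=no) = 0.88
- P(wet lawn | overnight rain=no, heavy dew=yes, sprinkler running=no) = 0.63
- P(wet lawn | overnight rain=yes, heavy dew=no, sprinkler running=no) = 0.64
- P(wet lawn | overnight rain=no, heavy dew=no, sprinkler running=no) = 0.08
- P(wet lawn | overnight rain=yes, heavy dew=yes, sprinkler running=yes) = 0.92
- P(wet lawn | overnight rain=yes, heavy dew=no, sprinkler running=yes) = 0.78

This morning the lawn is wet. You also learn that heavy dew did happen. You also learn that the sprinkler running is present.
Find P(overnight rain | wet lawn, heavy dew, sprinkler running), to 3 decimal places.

P(wet lawn | heavy dew, sprinkler running) = 0.82*0.82 + 0.92*0.18 = 0.672400 + 0.165600 = 0.838000
Restricting to configurations with overnight rain present: 0.92*0.18 = 0.165600.
P(overnight rain | wet lawn, heavy dew, sprinkler running) = 0.165600 / 0.838000 ≈ 0.198

P(overnight rain | wet lawn, heavy dew, sprinkler running) ≈ 0.198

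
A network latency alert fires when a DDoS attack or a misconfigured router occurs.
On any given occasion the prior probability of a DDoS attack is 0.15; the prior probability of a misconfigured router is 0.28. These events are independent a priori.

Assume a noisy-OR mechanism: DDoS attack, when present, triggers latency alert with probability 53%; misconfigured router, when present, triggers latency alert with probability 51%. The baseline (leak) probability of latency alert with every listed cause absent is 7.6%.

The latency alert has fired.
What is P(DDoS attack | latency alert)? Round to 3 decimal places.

Under noisy-OR, P(latency alert | causes) = 1 − (1−0.076)·∏(1−qᵢ) over the active causes.
Weight on DDoS attack=true, given the evidence: 0.061098 + 0.033063 = 0.094161
The normalizing constant is 0.076×0.85×0.72 + 0.54724×0.85×0.28 + 0.56572×0.15×0.72 + 0.787203×0.15×0.28 = 0.270916
P(DDoS attack | latency alert) = 0.094161/0.270916 ≈ 0.348

P(DDoS attack | latency alert) ≈ 0.348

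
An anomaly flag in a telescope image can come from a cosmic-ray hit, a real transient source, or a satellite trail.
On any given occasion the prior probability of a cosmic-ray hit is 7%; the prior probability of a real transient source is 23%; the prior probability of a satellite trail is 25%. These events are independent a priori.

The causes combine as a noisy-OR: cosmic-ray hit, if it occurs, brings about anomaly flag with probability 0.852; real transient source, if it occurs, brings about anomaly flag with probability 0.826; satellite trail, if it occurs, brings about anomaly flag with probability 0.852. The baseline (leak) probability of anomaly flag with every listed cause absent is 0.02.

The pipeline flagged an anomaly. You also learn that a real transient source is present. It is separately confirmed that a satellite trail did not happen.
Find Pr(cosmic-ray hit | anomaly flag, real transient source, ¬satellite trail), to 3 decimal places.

Pr(cosmic-ray hit | anomaly flag, real transient source, ¬satellite trail) ≈ 0.081

Under noisy-OR, P(anomaly flag | causes) = 1 − (1−0.02)·∏(1−qᵢ) over the active causes.
Weight on cosmic-ray hit=true, given the evidence: 0.974763×0.07 = 0.068233
The normalizing constant is 0.82948×0.93 + 0.974763×0.07 = 0.839649
Posterior = 0.068233 / 0.839649 ≈ 0.081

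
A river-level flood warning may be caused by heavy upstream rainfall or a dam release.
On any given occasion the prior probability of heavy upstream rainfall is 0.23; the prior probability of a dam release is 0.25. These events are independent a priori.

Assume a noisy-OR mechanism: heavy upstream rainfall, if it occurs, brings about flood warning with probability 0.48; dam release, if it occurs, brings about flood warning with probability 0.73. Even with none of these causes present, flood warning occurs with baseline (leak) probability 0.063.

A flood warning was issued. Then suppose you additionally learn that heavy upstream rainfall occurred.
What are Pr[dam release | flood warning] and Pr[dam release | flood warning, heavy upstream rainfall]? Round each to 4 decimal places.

Under noisy-OR, P(flood warning | causes) = 1 − (1−0.063)·∏(1−qᵢ) over the active causes.
P(flood warning) = 0.063*0.77*0.75 + 0.74701*0.77*0.25 + 0.51276*0.23*0.75 + 0.868445*0.23*0.25 = 0.036383 + 0.143799 + 0.088451 + 0.049936 = 0.318569
The dam release-present share is 0.143799 + 0.049936 = 0.193735.
P(dam release | flood warning) = 0.193735 / 0.318569 ≈ 0.6081

Now condition on the additional information:
Numerator (weight on configurations with dam release): 0.868445×0.25 = 0.217111
Normalizer over all consistent configurations: 0.51276×0.75 + 0.868445×0.25 = 0.601681
Posterior = 0.217111 / 0.601681 ≈ 0.3608

Pr[dam release | flood warning] ≈ 0.6081; Pr[dam release | flood warning, heavy upstream rainfall] ≈ 0.3608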